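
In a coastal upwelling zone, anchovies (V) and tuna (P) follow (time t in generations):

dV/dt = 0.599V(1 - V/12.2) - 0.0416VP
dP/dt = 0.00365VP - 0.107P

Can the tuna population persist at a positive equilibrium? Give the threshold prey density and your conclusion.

Threshold V = 29.3; K < 29.3, so no, the predator goes extinct.

The predator equation gives dP/dt > 0 only when V > 0.107/0.00365 = 29.3.
Without the predator, V → K = 12.2. Since 12.2 < 29.3, the predator cannot invade.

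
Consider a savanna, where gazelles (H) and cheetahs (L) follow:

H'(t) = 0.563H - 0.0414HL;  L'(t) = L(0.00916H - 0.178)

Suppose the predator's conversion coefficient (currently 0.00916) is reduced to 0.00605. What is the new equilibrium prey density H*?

At the interior fixed point, setting dL/dt = 0 with L > 0 fixes H* = (predator death rate)/(HL coefficient) — independent of the other coefficients.
With the change, H* = 0.178/0.00605 = 29.4; it rises from 19.4.

H* ≈ 29.4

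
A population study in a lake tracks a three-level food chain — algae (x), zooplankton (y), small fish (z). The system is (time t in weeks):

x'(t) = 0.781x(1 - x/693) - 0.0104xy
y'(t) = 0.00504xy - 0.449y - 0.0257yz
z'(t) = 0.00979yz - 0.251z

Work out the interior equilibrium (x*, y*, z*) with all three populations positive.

From dz/dt = 0: 0.00979y* = 0.251, so y* = 25.6.
From dx/dt = 0: 0.781(1 - x*/693) = 0.0104·25.6, giving x* = 693·(1 - 0.341) = 456.
From dy/dt = 0: 0.00504·456 - 0.449 = 0.0257z*, so z* = 1.85/0.0257 = 72.

x* ≈ 456, y* ≈ 25.6, z* ≈ 72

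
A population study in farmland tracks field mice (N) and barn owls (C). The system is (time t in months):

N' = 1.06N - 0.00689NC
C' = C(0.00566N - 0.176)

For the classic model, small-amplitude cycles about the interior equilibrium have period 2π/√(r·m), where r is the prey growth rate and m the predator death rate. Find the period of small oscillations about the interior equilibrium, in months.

Here r = 1.06 and m = 0.176, so r·m = 0.187.
ω = √0.187 = 0.432 per month, hence T = 2π/ω ≈ 14.5 months.

T ≈ 14.5 months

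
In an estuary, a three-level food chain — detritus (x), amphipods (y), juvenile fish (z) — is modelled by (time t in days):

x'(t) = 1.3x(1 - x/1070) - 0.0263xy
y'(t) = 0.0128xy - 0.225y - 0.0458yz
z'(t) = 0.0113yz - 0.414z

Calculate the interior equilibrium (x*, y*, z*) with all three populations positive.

From dz/dt = 0: 0.0113y* = 0.414, so y* = 36.6.
From dx/dt = 0: 1.3(1 - x*/1070) = 0.0263·36.6, giving x* = 1070·(1 - 0.741) = 277.
From dy/dt = 0: 0.0128·277 - 0.225 = 0.0458z*, so z* = 3.32/0.0458 = 72.5.

x* ≈ 277, y* ≈ 36.6, z* ≈ 72.5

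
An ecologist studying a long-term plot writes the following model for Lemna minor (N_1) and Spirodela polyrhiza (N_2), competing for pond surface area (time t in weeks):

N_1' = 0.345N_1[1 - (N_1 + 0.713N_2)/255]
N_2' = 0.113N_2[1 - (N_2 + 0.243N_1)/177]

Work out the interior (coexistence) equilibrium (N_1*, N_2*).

N_1* ≈ 156, N_2* ≈ 139

Setting both brackets to zero gives the nullclines N_1 + 0.713N_2 = 255 and 0.243N_1 + N_2 = 177.
Substituting N_2 = 177 - 0.243N_1 into the first: N_1(1 - 0.713·0.243) = 255 - 0.713·177.
So N_1* = 129/0.827 = 156, and then N_2* = 177 - 0.243·156 = 139.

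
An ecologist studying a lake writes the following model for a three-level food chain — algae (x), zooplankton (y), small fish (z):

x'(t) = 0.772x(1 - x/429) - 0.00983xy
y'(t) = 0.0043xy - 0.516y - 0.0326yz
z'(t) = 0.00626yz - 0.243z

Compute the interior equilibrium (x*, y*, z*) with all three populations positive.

From dz/dt = 0: 0.00626y* = 0.243, so y* = 38.8.
From dx/dt = 0: 0.772(1 - x*/429) = 0.00983·38.8, giving x* = 429·(1 - 0.494) = 217.
From dy/dt = 0: 0.0043·217 - 0.516 = 0.0326z*, so z* = 0.417/0.0326 = 12.8.

x* ≈ 217, y* ≈ 38.8, z* ≈ 12.8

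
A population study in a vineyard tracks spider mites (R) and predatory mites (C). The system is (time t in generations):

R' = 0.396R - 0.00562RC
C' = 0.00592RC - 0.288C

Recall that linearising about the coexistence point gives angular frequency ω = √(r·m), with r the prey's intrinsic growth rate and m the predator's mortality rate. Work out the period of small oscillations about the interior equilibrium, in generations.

T ≈ 18.6 generations

Here r = 0.396 and m = 0.288, so r·m = 0.114.
ω = √0.114 = 0.338 per generation, hence T = 2π/ω ≈ 18.6 generations.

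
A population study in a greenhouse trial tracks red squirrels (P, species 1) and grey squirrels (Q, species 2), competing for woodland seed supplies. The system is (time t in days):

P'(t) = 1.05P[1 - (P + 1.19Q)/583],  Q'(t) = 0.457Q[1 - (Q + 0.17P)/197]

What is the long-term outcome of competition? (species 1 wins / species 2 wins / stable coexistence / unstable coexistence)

stable coexistence

Compare the nullcline intercepts: K1/α12 = 583/1.19 = 490 > K2 = 197; K2/α21 = 197/0.17 = 1160 > K1 = 583.
Since both inequalities hold, each species can invade when rare, so the interior equilibrium is stable.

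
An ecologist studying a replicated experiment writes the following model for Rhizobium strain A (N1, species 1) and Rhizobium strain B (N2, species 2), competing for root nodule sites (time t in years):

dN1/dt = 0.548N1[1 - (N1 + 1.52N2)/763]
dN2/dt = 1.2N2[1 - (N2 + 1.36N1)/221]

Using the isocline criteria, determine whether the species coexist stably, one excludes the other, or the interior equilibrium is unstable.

Compare the nullcline intercepts: K1/α12 = 763/1.52 = 502 > K2 = 221; K2/α21 = 221/1.36 = 162 < K1 = 763.
Since the inequalities point opposite ways, species 1 can invade but species 2 cannot.

species 1 excludes species 2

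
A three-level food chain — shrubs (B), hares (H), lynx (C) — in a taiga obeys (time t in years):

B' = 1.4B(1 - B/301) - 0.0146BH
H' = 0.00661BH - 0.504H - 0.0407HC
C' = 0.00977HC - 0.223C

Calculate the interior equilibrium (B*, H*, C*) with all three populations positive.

From dC/dt = 0: 0.00977H* = 0.223, so H* = 22.8.
From dB/dt = 0: 1.4(1 - B*/301) = 0.0146·22.8, giving B* = 301·(1 - 0.238) = 229.
From dH/dt = 0: 0.00661·229 - 0.504 = 0.0407C*, so C* = 1.01/0.0407 = 24.9.

B* ≈ 229, H* ≈ 22.8, C* ≈ 24.9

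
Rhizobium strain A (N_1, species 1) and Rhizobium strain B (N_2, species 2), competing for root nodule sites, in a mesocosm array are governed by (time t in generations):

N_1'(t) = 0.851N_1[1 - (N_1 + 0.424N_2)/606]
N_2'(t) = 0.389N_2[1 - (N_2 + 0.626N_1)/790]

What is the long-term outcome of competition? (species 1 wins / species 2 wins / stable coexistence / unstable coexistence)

Compare the nullcline intercepts: K1/α12 = 606/0.424 = 1430 > K2 = 790; K2/α21 = 790/0.626 = 1260 > K1 = 606.
Since both inequalities hold, each species can invade when rare, so the interior equilibrium is stable.

stable coexistence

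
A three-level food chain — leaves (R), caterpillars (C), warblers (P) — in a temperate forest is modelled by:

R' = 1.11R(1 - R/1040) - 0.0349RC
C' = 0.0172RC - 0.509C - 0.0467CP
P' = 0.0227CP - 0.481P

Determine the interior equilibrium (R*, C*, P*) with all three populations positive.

From dP/dt = 0: 0.0227C* = 0.481, so C* = 21.2.
From dR/dt = 0: 1.11(1 - R*/1040) = 0.0349·21.2, giving R* = 1040·(1 - 0.666) = 347.
From dC/dt = 0: 0.0172·347 - 0.509 = 0.0467P*, so P* = 5.46/0.0467 = 117.

R* ≈ 347, C* ≈ 21.2, P* ≈ 117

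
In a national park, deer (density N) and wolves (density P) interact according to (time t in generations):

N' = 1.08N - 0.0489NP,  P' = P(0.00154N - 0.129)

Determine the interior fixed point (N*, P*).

N* ≈ 83.8, P* ≈ 22.1

Set dP/dt = 0 with P > 0: 0.00154N - 0.129 = 0, so N* = 0.129/0.00154 = 83.8.
Set dN/dt = 0 with N > 0: 1.08 - 0.0489P = 0, so P* = 1.08/0.0489 = 22.1.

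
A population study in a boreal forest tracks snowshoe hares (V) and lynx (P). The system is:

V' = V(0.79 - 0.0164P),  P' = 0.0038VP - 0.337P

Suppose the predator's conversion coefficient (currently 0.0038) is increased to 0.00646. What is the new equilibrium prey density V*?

V* ≈ 52.2

At the interior fixed point, setting dP/dt = 0 with P > 0 fixes V* = (predator death rate)/(VP coefficient) — independent of the other coefficients.
With the change, V* = 0.337/0.00646 = 52.2; it falls from 88.7.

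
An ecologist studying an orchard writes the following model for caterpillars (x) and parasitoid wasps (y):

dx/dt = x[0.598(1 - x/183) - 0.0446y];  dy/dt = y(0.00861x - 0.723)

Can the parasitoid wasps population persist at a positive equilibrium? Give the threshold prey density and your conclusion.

Threshold x = 84; K > 84, so yes, the predator persists.

The predator equation gives dy/dt > 0 only when x > 0.723/0.00861 = 84.
Without the predator, x → K = 183. Since 183 > 84, the predator can invade and persist.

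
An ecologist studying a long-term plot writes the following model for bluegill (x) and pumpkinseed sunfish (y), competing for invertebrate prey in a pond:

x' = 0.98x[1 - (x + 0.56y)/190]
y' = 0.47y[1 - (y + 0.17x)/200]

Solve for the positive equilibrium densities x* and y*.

Setting both brackets to zero gives the nullclines x + 0.56y = 190 and 0.17x + y = 200.
Substituting y = 200 - 0.17x into the first: x(1 - 0.56·0.17) = 190 - 0.56·200.
So x* = 78/0.905 = 86.2, and then y* = 200 - 0.17·86.2 = 185.

x* ≈ 86.2, y* ≈ 185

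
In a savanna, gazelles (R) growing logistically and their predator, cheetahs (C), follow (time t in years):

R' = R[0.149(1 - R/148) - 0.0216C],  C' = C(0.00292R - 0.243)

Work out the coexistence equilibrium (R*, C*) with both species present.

From dC/dt = 0 with C > 0: 0.00292R* = 0.243, so R* = 83.2.
Substitute into dR/dt = 0: 0.149(1 - 83.2/148) = 0.0216C*.
The bracket is 0.438, giving C* = 0.0652/0.0216 = 3.02.

R* ≈ 83.2, C* ≈ 3.02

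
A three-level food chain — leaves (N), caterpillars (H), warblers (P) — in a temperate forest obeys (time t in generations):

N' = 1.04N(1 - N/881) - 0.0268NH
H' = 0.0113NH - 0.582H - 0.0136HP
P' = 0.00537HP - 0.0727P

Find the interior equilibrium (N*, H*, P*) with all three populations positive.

N* ≈ 574, H* ≈ 13.5, P* ≈ 434

From dP/dt = 0: 0.00537H* = 0.0727, so H* = 13.5.
From dN/dt = 0: 1.04(1 - N*/881) = 0.0268·13.5, giving N* = 881·(1 - 0.349) = 574.
From dH/dt = 0: 0.0113·574 - 0.582 = 0.0136P*, so P* = 5.9/0.0136 = 434.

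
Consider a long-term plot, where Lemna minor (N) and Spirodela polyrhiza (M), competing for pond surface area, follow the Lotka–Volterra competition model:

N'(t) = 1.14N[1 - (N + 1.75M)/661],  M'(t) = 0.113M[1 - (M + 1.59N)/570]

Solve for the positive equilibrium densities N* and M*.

N* ≈ 189, M* ≈ 270

Setting both brackets to zero gives the nullclines N + 1.75M = 661 and 1.59N + M = 570.
Substituting M = 570 - 1.59N into the first: N(1 - 1.75·1.59) = 661 - 1.75·570.
So N* = -336/-1.78 = 189, and then M* = 570 - 1.59·189 = 270.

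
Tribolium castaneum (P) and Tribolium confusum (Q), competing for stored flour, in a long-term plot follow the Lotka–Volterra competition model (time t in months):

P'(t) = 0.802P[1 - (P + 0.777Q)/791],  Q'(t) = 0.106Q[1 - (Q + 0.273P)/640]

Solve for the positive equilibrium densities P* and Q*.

Setting both brackets to zero gives the nullclines P + 0.777Q = 791 and 0.273P + Q = 640.
Substituting Q = 640 - 0.273P into the first: P(1 - 0.777·0.273) = 791 - 0.777·640.
So P* = 294/0.788 = 373, and then Q* = 640 - 0.273·373 = 538.

P* ≈ 373, Q* ≈ 538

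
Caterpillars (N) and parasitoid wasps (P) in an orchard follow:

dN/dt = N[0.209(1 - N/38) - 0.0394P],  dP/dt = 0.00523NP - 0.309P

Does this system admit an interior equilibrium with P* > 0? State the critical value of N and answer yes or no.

Threshold N = 59.1; K < 59.1, so no, the predator goes extinct.

The predator equation gives dP/dt > 0 only when N > 0.309/0.00523 = 59.1.
Without the predator, N → K = 38. Since 38 < 59.1, the predator cannot invade.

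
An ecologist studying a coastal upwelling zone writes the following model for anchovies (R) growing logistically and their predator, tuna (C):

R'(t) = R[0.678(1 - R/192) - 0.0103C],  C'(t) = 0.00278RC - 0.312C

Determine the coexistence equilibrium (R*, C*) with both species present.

R* ≈ 112, C* ≈ 27.3

From dC/dt = 0 with C > 0: 0.00278R* = 0.312, so R* = 112.
Substitute into dR/dt = 0: 0.678(1 - 112/192) = 0.0103C*.
The bracket is 0.415, giving C* = 0.282/0.0103 = 27.3.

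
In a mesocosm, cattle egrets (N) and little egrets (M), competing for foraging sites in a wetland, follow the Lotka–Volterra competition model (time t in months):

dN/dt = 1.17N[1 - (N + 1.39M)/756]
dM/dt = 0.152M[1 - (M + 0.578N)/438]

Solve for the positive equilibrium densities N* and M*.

N* ≈ 749, M* ≈ 5.25

Setting both brackets to zero gives the nullclines N + 1.39M = 756 and 0.578N + M = 438.
Substituting M = 438 - 0.578N into the first: N(1 - 1.39·0.578) = 756 - 1.39·438.
So N* = 147/0.197 = 749, and then M* = 438 - 0.578·749 = 5.25.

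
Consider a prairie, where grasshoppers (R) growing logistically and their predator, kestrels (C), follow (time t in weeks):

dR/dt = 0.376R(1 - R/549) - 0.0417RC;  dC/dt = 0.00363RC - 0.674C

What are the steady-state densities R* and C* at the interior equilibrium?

R* ≈ 186, C* ≈ 5.97

From dC/dt = 0 with C > 0: 0.00363R* = 0.674, so R* = 186.
Substitute into dR/dt = 0: 0.376(1 - 186/549) = 0.0417C*.
The bracket is 0.662, giving C* = 0.249/0.0417 = 5.97.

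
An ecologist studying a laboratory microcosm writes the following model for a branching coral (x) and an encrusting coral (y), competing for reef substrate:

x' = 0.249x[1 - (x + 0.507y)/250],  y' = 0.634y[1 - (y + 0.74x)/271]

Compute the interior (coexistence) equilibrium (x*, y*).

x* ≈ 180, y* ≈ 138

Setting both brackets to zero gives the nullclines x + 0.507y = 250 and 0.74x + y = 271.
Substituting y = 271 - 0.74x into the first: x(1 - 0.507·0.74) = 250 - 0.507·271.
So x* = 113/0.625 = 180, and then y* = 271 - 0.74·180 = 138.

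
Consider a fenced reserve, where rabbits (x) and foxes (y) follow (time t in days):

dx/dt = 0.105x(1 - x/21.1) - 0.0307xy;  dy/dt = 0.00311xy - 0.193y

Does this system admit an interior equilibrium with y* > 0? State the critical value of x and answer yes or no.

The predator equation gives dy/dt > 0 only when x > 0.193/0.00311 = 62.1.
Without the predator, x → K = 21.1. Since 21.1 < 62.1, the predator cannot invade.

Threshold x = 62.1; K < 62.1, so no, the predator goes extinct.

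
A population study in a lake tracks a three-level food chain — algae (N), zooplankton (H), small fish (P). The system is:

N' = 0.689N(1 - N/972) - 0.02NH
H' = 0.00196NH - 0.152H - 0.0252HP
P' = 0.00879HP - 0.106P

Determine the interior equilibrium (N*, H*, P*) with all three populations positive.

From dP/dt = 0: 0.00879H* = 0.106, so H* = 12.1.
From dN/dt = 0: 0.689(1 - N*/972) = 0.02·12.1, giving N* = 972·(1 - 0.35) = 632.
From dH/dt = 0: 0.00196·632 - 0.152 = 0.0252P*, so P* = 1.09/0.0252 = 43.1.

N* ≈ 632, H* ≈ 12.1, P* ≈ 43.1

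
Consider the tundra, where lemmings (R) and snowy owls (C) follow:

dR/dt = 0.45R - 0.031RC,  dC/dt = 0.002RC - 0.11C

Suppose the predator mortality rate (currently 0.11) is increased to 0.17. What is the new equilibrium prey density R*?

R* ≈ 85

At the interior fixed point, setting dC/dt = 0 with C > 0 fixes R* = (predator death rate)/(RC coefficient) — independent of the other coefficients.
With the change, R* = 0.17/0.002 = 85; it rises from 55.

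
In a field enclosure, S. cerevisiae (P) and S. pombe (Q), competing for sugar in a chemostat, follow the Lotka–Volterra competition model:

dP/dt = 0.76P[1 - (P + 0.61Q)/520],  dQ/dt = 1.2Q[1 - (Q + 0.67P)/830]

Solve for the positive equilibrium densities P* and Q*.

Setting both brackets to zero gives the nullclines P + 0.61Q = 520 and 0.67P + Q = 830.
Substituting Q = 830 - 0.67P into the first: P(1 - 0.61·0.67) = 520 - 0.61·830.
So P* = 13.7/0.591 = 23.2, and then Q* = 830 - 0.67·23.2 = 814.

P* ≈ 23.2, Q* ≈ 814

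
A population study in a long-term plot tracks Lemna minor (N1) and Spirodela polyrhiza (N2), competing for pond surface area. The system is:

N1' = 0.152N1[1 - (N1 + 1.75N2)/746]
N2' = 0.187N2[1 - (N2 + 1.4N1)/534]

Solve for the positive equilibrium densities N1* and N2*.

Setting both brackets to zero gives the nullclines N1 + 1.75N2 = 746 and 1.4N1 + N2 = 534.
Substituting N2 = 534 - 1.4N1 into the first: N1(1 - 1.75·1.4) = 746 - 1.75·534.
So N1* = -188/-1.45 = 130, and then N2* = 534 - 1.4·130 = 352.

N1* ≈ 130, N2* ≈ 352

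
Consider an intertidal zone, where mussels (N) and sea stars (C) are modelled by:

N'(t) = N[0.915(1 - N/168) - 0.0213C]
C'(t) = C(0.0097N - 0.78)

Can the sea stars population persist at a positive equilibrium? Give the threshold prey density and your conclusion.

The predator equation gives dC/dt > 0 only when N > 0.78/0.0097 = 80.4.
Without the predator, N → K = 168. Since 168 > 80.4, the predator can invade and persist.

Threshold N = 80.4; K > 80.4, so yes, the predator persists.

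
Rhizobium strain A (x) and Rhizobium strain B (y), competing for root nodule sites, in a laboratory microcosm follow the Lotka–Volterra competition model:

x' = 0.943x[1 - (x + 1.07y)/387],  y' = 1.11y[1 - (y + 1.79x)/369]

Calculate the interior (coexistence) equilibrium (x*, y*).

x* ≈ 8.55, y* ≈ 354

Setting both brackets to zero gives the nullclines x + 1.07y = 387 and 1.79x + y = 369.
Substituting y = 369 - 1.79x into the first: x(1 - 1.07·1.79) = 387 - 1.07·369.
So x* = -7.83/-0.915 = 8.55, and then y* = 369 - 1.79·8.55 = 354.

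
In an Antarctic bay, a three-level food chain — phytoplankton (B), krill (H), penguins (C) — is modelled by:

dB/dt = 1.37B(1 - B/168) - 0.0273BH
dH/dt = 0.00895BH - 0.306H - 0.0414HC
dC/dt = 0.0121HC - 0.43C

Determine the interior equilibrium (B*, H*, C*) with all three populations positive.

From dC/dt = 0: 0.0121H* = 0.43, so H* = 35.5.
From dB/dt = 0: 1.37(1 - B*/168) = 0.0273·35.5, giving B* = 168·(1 - 0.708) = 49.
From dH/dt = 0: 0.00895·49 - 0.306 = 0.0414C*, so C* = 0.133/0.0414 = 3.21.

B* ≈ 49, H* ≈ 35.5, C* ≈ 3.21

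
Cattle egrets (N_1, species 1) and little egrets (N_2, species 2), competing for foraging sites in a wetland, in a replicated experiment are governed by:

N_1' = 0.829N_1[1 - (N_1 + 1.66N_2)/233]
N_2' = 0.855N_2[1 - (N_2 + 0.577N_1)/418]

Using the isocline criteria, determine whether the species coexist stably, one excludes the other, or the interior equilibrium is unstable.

Compare the nullcline intercepts: K1/α12 = 233/1.66 = 140 < K2 = 418; K2/α21 = 418/0.577 = 724 > K1 = 233.
Since the inequalities point opposite ways, species 2 can invade but species 1 cannot.

species 2 excludes species 1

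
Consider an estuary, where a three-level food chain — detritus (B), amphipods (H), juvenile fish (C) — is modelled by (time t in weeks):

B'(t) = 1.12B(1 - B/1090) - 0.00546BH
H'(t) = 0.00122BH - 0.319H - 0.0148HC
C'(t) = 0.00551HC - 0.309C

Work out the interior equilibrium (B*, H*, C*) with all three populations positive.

B* ≈ 792, H* ≈ 56.1, C* ≈ 43.7

From dC/dt = 0: 0.00551H* = 0.309, so H* = 56.1.
From dB/dt = 0: 1.12(1 - B*/1090) = 0.00546·56.1, giving B* = 1090·(1 - 0.273) = 792.
From dH/dt = 0: 0.00122·792 - 0.319 = 0.0148C*, so C* = 0.647/0.0148 = 43.7.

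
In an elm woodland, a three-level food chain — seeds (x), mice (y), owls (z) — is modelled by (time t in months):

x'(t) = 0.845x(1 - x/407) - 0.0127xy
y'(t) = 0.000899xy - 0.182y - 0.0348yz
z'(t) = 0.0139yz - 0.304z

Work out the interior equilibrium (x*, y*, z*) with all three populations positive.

x* ≈ 273, y* ≈ 21.9, z* ≈ 1.83

From dz/dt = 0: 0.0139y* = 0.304, so y* = 21.9.
From dx/dt = 0: 0.845(1 - x*/407) = 0.0127·21.9, giving x* = 407·(1 - 0.329) = 273.
From dy/dt = 0: 0.000899·273 - 0.182 = 0.0348z*, so z* = 0.0636/0.0348 = 1.83.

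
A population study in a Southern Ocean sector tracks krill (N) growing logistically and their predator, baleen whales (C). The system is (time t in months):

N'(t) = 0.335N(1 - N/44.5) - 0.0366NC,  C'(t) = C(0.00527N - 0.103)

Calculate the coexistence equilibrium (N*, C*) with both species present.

N* ≈ 19.5, C* ≈ 5.13

From dC/dt = 0 with C > 0: 0.00527N* = 0.103, so N* = 19.5.
Substitute into dN/dt = 0: 0.335(1 - 19.5/44.5) = 0.0366C*.
The bracket is 0.561, giving C* = 0.188/0.0366 = 5.13.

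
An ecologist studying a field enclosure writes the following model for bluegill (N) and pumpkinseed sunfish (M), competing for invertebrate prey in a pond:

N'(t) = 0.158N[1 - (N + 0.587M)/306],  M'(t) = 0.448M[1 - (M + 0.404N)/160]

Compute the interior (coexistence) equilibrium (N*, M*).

N* ≈ 278, M* ≈ 47.7

Setting both brackets to zero gives the nullclines N + 0.587M = 306 and 0.404N + M = 160.
Substituting M = 160 - 0.404N into the first: N(1 - 0.587·0.404) = 306 - 0.587·160.
So N* = 212/0.763 = 278, and then M* = 160 - 0.404·278 = 47.7.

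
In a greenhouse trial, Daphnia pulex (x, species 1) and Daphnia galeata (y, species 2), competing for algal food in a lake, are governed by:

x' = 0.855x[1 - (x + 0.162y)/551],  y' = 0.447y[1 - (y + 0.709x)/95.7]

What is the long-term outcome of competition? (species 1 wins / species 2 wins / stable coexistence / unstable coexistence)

Compare the nullcline intercepts: K1/α12 = 551/0.162 = 3400 > K2 = 95.7; K2/α21 = 95.7/0.709 = 135 < K1 = 551.
Since the inequalities point opposite ways, species 1 can invade but species 2 cannot.

species 1 excludes species 2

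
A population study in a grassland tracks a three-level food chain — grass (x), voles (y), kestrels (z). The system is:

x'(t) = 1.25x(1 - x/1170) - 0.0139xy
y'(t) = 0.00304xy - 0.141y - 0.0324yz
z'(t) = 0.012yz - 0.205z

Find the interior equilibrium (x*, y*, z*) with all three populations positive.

From dz/dt = 0: 0.012y* = 0.205, so y* = 17.1.
From dx/dt = 0: 1.25(1 - x*/1170) = 0.0139·17.1, giving x* = 1170·(1 - 0.19) = 948.
From dy/dt = 0: 0.00304·948 - 0.141 = 0.0324z*, so z* = 2.74/0.0324 = 84.6.

x* ≈ 948, y* ≈ 17.1, z* ≈ 84.6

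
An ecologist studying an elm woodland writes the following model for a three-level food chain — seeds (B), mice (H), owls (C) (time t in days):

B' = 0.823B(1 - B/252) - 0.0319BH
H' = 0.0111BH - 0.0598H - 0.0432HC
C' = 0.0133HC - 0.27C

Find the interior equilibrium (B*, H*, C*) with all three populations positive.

B* ≈ 53.7, H* ≈ 20.3, C* ≈ 12.4

From dC/dt = 0: 0.0133H* = 0.27, so H* = 20.3.
From dB/dt = 0: 0.823(1 - B*/252) = 0.0319·20.3, giving B* = 252·(1 - 0.787) = 53.7.
From dH/dt = 0: 0.0111·53.7 - 0.0598 = 0.0432C*, so C* = 0.536/0.0432 = 12.4.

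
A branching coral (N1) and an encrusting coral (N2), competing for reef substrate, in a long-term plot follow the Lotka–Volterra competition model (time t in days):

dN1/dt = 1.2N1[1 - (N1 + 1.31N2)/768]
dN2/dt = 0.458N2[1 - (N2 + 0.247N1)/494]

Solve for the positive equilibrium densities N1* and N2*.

Setting both brackets to zero gives the nullclines N1 + 1.31N2 = 768 and 0.247N1 + N2 = 494.
Substituting N2 = 494 - 0.247N1 into the first: N1(1 - 1.31·0.247) = 768 - 1.31·494.
So N1* = 121/0.676 = 179, and then N2* = 494 - 0.247·179 = 450.

N1* ≈ 179, N2* ≈ 450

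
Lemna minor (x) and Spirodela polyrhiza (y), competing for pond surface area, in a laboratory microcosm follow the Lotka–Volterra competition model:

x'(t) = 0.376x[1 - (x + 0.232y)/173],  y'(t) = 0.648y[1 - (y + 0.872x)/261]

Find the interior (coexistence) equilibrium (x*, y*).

Setting both brackets to zero gives the nullclines x + 0.232y = 173 and 0.872x + y = 261.
Substituting y = 261 - 0.872x into the first: x(1 - 0.232·0.872) = 173 - 0.232·261.
So x* = 112/0.798 = 141, and then y* = 261 - 0.872·141 = 138.

x* ≈ 141, y* ≈ 138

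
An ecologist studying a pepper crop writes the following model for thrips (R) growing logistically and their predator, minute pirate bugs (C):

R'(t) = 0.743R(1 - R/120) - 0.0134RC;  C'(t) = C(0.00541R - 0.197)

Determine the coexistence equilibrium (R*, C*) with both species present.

R* ≈ 36.4, C* ≈ 38.6

From dC/dt = 0 with C > 0: 0.00541R* = 0.197, so R* = 36.4.
Substitute into dR/dt = 0: 0.743(1 - 36.4/120) = 0.0134C*.
The bracket is 0.697, giving C* = 0.518/0.0134 = 38.6.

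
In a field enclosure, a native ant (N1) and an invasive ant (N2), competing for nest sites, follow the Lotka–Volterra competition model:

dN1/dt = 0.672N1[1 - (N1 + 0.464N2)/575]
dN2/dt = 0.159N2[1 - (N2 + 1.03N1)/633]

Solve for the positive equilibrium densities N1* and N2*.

Setting both brackets to zero gives the nullclines N1 + 0.464N2 = 575 and 1.03N1 + N2 = 633.
Substituting N2 = 633 - 1.03N1 into the first: N1(1 - 0.464·1.03) = 575 - 0.464·633.
So N1* = 281/0.522 = 539, and then N2* = 633 - 1.03·539 = 78.1.

N1* ≈ 539, N2* ≈ 78.1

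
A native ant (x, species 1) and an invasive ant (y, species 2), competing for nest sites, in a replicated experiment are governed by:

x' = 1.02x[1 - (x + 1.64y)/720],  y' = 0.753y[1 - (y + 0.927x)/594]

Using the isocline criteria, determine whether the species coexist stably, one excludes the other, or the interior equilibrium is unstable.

unstable coexistence (outcome depends on initial conditions)

Compare the nullcline intercepts: K1/α12 = 720/1.64 = 439 < K2 = 594; K2/α21 = 594/0.927 = 641 < K1 = 720.
Since both are reversed, neither can invade when rare; the interior point is a saddle.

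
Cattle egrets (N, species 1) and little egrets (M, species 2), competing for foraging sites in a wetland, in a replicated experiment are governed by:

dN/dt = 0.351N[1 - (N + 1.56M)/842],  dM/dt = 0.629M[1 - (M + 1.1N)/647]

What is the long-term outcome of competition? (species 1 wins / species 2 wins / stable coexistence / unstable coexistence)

unstable coexistence (outcome depends on initial conditions)

Compare the nullcline intercepts: K1/α12 = 842/1.56 = 540 < K2 = 647; K2/α21 = 647/1.1 = 588 < K1 = 842.
Since both are reversed, neither can invade when rare; the interior point is a saddle.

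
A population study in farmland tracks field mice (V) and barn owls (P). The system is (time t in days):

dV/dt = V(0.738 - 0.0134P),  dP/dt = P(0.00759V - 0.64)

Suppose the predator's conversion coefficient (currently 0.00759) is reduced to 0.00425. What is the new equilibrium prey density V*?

V* ≈ 151

At the interior fixed point, setting dP/dt = 0 with P > 0 fixes V* = (predator death rate)/(VP coefficient) — independent of the other coefficients.
With the change, V* = 0.64/0.00425 = 151; it rises from 84.3.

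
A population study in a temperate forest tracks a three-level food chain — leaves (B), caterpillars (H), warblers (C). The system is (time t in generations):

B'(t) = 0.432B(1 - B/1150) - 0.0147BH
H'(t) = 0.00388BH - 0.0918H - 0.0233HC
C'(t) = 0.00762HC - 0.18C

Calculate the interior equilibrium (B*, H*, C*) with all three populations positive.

From dC/dt = 0: 0.00762H* = 0.18, so H* = 23.6.
From dB/dt = 0: 0.432(1 - B*/1150) = 0.0147·23.6, giving B* = 1150·(1 - 0.804) = 226.
From dH/dt = 0: 0.00388·226 - 0.0918 = 0.0233C*, so C* = 0.784/0.0233 = 33.6.

B* ≈ 226, H* ≈ 23.6, C* ≈ 33.6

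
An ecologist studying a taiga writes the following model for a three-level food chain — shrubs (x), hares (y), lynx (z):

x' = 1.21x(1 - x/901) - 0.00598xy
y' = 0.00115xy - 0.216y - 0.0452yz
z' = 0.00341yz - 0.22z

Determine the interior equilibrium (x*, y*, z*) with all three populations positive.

From dz/dt = 0: 0.00341y* = 0.22, so y* = 64.5.
From dx/dt = 0: 1.21(1 - x*/901) = 0.00598·64.5, giving x* = 901·(1 - 0.319) = 614.
From dy/dt = 0: 0.00115·614 - 0.216 = 0.0452z*, so z* = 0.49/0.0452 = 10.8.

x* ≈ 614, y* ≈ 64.5, z* ≈ 10.8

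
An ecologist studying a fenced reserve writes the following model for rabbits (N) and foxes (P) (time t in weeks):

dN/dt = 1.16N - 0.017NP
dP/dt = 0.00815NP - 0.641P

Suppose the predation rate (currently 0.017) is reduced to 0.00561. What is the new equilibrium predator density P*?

P* ≈ 207

At the interior fixed point, setting dN/dt = 0 with N > 0 fixes P* = (prey growth rate)/(NP coefficient) — independent of the other coefficients.
With the change, P* = 1.16/0.00561 = 207; it rises from 68.2.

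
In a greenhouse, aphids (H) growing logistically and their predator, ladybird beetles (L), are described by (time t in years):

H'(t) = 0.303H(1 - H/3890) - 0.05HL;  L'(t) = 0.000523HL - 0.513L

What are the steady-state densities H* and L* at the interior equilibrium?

H* ≈ 981, L* ≈ 4.53

From dL/dt = 0 with L > 0: 0.000523H* = 0.513, so H* = 981.
Substitute into dH/dt = 0: 0.303(1 - 981/3890) = 0.05L*.
The bracket is 0.748, giving L* = 0.227/0.05 = 4.53.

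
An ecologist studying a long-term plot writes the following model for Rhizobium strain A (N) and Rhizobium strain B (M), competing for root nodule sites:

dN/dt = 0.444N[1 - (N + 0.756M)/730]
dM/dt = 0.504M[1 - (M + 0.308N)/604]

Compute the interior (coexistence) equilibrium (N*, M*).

N* ≈ 356, M* ≈ 494

Setting both brackets to zero gives the nullclines N + 0.756M = 730 and 0.308N + M = 604.
Substituting M = 604 - 0.308N into the first: N(1 - 0.756·0.308) = 730 - 0.756·604.
So N* = 273/0.767 = 356, and then M* = 604 - 0.308·356 = 494.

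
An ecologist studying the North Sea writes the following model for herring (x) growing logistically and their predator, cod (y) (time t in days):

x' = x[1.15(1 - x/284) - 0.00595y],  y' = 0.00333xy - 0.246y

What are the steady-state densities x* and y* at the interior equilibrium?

From dy/dt = 0 with y > 0: 0.00333x* = 0.246, so x* = 73.9.
Substitute into dx/dt = 0: 1.15(1 - 73.9/284) = 0.00595y*.
The bracket is 0.74, giving y* = 0.851/0.00595 = 143.

x* ≈ 73.9, y* ≈ 143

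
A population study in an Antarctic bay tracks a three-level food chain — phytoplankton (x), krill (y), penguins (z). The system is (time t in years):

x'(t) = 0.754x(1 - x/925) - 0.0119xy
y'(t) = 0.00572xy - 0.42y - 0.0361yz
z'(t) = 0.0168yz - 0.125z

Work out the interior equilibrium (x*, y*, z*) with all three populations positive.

x* ≈ 816, y* ≈ 7.44, z* ≈ 118

From dz/dt = 0: 0.0168y* = 0.125, so y* = 7.44.
From dx/dt = 0: 0.754(1 - x*/925) = 0.0119·7.44, giving x* = 925·(1 - 0.117) = 816.
From dy/dt = 0: 0.00572·816 - 0.42 = 0.0361z*, so z* = 4.25/0.0361 = 118.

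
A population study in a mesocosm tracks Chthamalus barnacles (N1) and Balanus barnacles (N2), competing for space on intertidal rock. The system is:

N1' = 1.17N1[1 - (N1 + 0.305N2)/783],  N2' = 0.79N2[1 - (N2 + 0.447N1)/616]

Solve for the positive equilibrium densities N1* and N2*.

Setting both brackets to zero gives the nullclines N1 + 0.305N2 = 783 and 0.447N1 + N2 = 616.
Substituting N2 = 616 - 0.447N1 into the first: N1(1 - 0.305·0.447) = 783 - 0.305·616.
So N1* = 595/0.864 = 689, and then N2* = 616 - 0.447·689 = 308.

N1* ≈ 689, N2* ≈ 308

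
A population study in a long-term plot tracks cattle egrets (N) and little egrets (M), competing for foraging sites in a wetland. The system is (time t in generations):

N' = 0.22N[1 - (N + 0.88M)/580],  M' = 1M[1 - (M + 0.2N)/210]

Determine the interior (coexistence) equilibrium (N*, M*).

Setting both brackets to zero gives the nullclines N + 0.88M = 580 and 0.2N + M = 210.
Substituting M = 210 - 0.2N into the first: N(1 - 0.88·0.2) = 580 - 0.88·210.
So N* = 395/0.824 = 480, and then M* = 210 - 0.2·480 = 114.

N* ≈ 480, M* ≈ 114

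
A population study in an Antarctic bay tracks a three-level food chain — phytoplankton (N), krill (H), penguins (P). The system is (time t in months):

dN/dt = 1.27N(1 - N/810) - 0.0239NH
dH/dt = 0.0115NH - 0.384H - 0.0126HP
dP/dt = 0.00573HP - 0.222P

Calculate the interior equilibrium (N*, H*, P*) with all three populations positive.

From dP/dt = 0: 0.00573H* = 0.222, so H* = 38.7.
From dN/dt = 0: 1.27(1 - N*/810) = 0.0239·38.7, giving N* = 810·(1 - 0.729) = 219.
From dH/dt = 0: 0.0115·219 - 0.384 = 0.0126P*, so P* = 2.14/0.0126 = 170.

N* ≈ 219, H* ≈ 38.7, P* ≈ 170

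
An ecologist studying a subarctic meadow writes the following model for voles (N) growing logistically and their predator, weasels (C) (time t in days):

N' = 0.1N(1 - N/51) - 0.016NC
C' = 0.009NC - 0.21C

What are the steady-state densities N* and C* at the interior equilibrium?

From dC/dt = 0 with C > 0: 0.009N* = 0.21, so N* = 23.3.
Substitute into dN/dt = 0: 0.1(1 - 23.3/51) = 0.016C*.
The bracket is 0.542, giving C* = 0.0542/0.016 = 3.39.

N* ≈ 23.3, C* ≈ 3.39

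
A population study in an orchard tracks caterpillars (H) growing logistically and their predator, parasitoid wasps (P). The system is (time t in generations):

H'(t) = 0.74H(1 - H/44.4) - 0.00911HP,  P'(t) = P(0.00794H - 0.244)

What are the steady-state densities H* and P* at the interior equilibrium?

H* ≈ 30.7, P* ≈ 25

From dP/dt = 0 with P > 0: 0.00794H* = 0.244, so H* = 30.7.
Substitute into dH/dt = 0: 0.74(1 - 30.7/44.4) = 0.00911P*.
The bracket is 0.308, giving P* = 0.228/0.00911 = 25.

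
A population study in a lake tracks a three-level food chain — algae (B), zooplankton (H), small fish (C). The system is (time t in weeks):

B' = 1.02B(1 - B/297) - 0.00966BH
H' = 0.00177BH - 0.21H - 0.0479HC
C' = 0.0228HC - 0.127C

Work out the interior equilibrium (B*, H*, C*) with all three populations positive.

From dC/dt = 0: 0.0228H* = 0.127, so H* = 5.57.
From dB/dt = 0: 1.02(1 - B*/297) = 0.00966·5.57, giving B* = 297·(1 - 0.0528) = 281.
From dH/dt = 0: 0.00177·281 - 0.21 = 0.0479C*, so C* = 0.288/0.0479 = 6.01.

B* ≈ 281, H* ≈ 5.57, C* ≈ 6.01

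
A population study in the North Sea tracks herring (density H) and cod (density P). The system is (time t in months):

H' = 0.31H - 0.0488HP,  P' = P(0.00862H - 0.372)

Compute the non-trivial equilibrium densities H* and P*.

Set dP/dt = 0 with P > 0: 0.00862H - 0.372 = 0, so H* = 0.372/0.00862 = 43.2.
Set dH/dt = 0 with H > 0: 0.31 - 0.0488P = 0, so P* = 0.31/0.0488 = 6.35.

H* ≈ 43.2, P* ≈ 6.35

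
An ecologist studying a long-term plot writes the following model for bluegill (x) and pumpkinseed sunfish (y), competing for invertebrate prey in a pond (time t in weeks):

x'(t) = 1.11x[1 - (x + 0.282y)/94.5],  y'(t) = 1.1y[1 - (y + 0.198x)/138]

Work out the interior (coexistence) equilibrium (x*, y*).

Setting both brackets to zero gives the nullclines x + 0.282y = 94.5 and 0.198x + y = 138.
Substituting y = 138 - 0.198x into the first: x(1 - 0.282·0.198) = 94.5 - 0.282·138.
So x* = 55.6/0.944 = 58.9, and then y* = 138 - 0.198·58.9 = 126.

x* ≈ 58.9, y* ≈ 126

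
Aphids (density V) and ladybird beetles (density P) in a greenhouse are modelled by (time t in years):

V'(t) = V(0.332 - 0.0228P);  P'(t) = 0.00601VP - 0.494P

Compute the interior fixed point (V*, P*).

Set dP/dt = 0 with P > 0: 0.00601V - 0.494 = 0, so V* = 0.494/0.00601 = 82.2.
Set dV/dt = 0 with V > 0: 0.332 - 0.0228P = 0, so P* = 0.332/0.0228 = 14.6.

V* ≈ 82.2, P* ≈ 14.6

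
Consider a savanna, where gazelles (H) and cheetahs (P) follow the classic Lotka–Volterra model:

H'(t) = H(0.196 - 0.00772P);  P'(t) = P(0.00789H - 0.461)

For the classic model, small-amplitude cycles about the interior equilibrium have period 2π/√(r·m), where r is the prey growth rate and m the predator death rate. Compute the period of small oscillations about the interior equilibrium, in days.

T ≈ 20.9 days

Here r = 0.196 and m = 0.461, so r·m = 0.0904.
ω = √0.0904 = 0.301 per day, hence T = 2π/ω ≈ 20.9 days.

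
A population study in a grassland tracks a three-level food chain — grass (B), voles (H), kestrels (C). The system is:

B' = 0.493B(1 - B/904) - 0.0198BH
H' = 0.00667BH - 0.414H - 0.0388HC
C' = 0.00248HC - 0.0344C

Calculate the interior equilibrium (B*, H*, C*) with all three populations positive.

From dC/dt = 0: 0.00248H* = 0.0344, so H* = 13.9.
From dB/dt = 0: 0.493(1 - B*/904) = 0.0198·13.9, giving B* = 904·(1 - 0.557) = 400.
From dH/dt = 0: 0.00667·400 - 0.414 = 0.0388C*, so C* = 2.26/0.0388 = 58.2.

B* ≈ 400, H* ≈ 13.9, C* ≈ 58.2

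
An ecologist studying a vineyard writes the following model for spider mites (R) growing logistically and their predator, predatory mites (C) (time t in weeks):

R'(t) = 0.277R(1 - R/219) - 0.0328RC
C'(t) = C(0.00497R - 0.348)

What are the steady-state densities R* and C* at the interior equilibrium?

From dC/dt = 0 with C > 0: 0.00497R* = 0.348, so R* = 70.
Substitute into dR/dt = 0: 0.277(1 - 70/219) = 0.0328C*.
The bracket is 0.68, giving C* = 0.188/0.0328 = 5.74.

R* ≈ 70, C* ≈ 5.74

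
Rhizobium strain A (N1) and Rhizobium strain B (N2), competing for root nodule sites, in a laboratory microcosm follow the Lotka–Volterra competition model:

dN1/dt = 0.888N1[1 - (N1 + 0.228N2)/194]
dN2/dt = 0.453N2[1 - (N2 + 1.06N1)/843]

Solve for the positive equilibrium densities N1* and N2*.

Setting both brackets to zero gives the nullclines N1 + 0.228N2 = 194 and 1.06N1 + N2 = 843.
Substituting N2 = 843 - 1.06N1 into the first: N1(1 - 0.228·1.06) = 194 - 0.228·843.
So N1* = 1.8/0.758 = 2.37, and then N2* = 843 - 1.06·2.37 = 840.

N1* ≈ 2.37, N2* ≈ 840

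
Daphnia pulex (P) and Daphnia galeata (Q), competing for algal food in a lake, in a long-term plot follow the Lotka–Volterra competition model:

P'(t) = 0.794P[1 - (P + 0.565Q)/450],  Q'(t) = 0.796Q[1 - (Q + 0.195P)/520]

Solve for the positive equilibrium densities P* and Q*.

Setting both brackets to zero gives the nullclines P + 0.565Q = 450 and 0.195P + Q = 520.
Substituting Q = 520 - 0.195P into the first: P(1 - 0.565·0.195) = 450 - 0.565·520.
So P* = 156/0.89 = 176, and then Q* = 520 - 0.195·176 = 486.

P* ≈ 176, Q* ≈ 486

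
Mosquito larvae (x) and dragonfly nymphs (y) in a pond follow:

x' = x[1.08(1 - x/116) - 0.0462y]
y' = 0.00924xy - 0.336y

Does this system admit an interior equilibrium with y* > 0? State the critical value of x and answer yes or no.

The predator equation gives dy/dt > 0 only when x > 0.336/0.00924 = 36.4.
Without the predator, x → K = 116. Since 116 > 36.4, the predator can invade and persist.

Threshold x = 36.4; K > 36.4, so yes, the predator persists.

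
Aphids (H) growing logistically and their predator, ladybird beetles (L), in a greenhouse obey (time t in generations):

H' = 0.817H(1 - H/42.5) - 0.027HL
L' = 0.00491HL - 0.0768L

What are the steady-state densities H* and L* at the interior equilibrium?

From dL/dt = 0 with L > 0: 0.00491H* = 0.0768, so H* = 15.6.
Substitute into dH/dt = 0: 0.817(1 - 15.6/42.5) = 0.027L*.
The bracket is 0.632, giving L* = 0.516/0.027 = 19.1.

H* ≈ 15.6, L* ≈ 19.1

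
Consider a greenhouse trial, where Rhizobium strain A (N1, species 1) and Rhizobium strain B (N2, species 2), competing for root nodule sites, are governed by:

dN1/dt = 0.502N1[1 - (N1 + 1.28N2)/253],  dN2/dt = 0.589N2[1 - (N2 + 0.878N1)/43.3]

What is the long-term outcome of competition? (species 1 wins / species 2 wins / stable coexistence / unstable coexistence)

Compare the nullcline intercepts: K1/α12 = 253/1.28 = 198 > K2 = 43.3; K2/α21 = 43.3/0.878 = 49.3 < K1 = 253.
Since the inequalities point opposite ways, species 1 can invade but species 2 cannot.

species 1 excludes species 2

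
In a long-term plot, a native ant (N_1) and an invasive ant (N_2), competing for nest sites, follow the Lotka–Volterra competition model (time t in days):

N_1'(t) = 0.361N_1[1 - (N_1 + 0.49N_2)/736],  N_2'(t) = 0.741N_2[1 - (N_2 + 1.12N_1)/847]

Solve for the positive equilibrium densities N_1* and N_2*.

Setting both brackets to zero gives the nullclines N_1 + 0.49N_2 = 736 and 1.12N_1 + N_2 = 847.
Substituting N_2 = 847 - 1.12N_1 into the first: N_1(1 - 0.49·1.12) = 736 - 0.49·847.
So N_1* = 321/0.451 = 711, and then N_2* = 847 - 1.12·711 = 50.3.

N_1* ≈ 711, N_2* ≈ 50.3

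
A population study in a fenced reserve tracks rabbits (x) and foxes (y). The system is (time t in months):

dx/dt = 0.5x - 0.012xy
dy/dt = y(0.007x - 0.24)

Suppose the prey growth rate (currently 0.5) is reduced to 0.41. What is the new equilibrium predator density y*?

At the interior fixed point, setting dx/dt = 0 with x > 0 fixes y* = (prey growth rate)/(xy coefficient) — independent of the other coefficients.
With the change, y* = 0.41/0.012 = 34.2; it falls from 41.7.

y* ≈ 34.2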